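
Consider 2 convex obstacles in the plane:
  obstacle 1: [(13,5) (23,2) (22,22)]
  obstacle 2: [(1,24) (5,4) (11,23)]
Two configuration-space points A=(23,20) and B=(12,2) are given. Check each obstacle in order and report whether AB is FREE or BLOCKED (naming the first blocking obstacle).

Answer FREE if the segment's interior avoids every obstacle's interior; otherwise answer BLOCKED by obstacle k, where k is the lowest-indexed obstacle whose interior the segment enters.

BLOCKED by obstacle 1

Obstacle 1 [(13,5) (23,2) (22,22)]:
  edge (13,5)–(23,2): crosses AB
  edge (23,2)–(22,22): crosses AB
  edge (22,22)–(13,5): clear
  → BLOCKED
Obstacle 2 [(1,24) (5,4) (11,23)]:
  edge (1,24)–(5,4): clear
  edge (5,4)–(11,23): clear
  edge (11,23)–(1,24): clear
  midpoint (35/2,11) outside
  → clear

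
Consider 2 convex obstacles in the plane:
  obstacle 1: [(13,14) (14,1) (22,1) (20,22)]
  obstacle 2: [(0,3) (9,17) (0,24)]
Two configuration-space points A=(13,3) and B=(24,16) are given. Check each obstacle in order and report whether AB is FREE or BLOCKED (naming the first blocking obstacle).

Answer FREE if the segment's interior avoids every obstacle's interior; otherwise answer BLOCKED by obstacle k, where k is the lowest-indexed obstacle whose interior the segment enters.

Obstacle 1 [(13,14) (14,1) (22,1) (20,22)]:
  edge (13,14)–(14,1): crosses AB
  edge (14,1)–(22,1): clear
  edge (22,1)–(20,22): crosses AB
  edge (20,22)–(13,14): clear
  → BLOCKED
Obstacle 2 [(0,3) (9,17) (0,24)]:
  edge (0,3)–(9,17): clear
  edge (9,17)–(0,24): clear
  edge (0,24)–(0,3): clear
  midpoint (37/2,19/2) outside
  → clear

BLOCKED by obstacle 1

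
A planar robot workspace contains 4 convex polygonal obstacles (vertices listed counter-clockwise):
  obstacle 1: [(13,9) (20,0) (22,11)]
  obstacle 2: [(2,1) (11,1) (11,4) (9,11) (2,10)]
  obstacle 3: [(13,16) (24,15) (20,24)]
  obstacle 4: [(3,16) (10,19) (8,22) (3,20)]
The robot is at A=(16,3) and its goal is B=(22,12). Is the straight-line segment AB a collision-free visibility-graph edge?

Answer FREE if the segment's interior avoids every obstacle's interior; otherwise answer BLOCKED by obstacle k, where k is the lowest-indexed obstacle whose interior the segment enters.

Obstacle 1 [(13,9) (20,0) (22,11)]:
  edge (13,9)–(20,0): crosses AB
  edge (20,0)–(22,11): clear
  edge (22,11)–(13,9): crosses AB
  → BLOCKED
Obstacle 2 [(2,1) (11,1) (11,4) (9,11) (2,10)]:
  edge (2,1)–(11,1): clear
  edge (11,1)–(11,4): clear
  edge (11,4)–(9,11): clear
  edge (9,11)–(2,10): clear
  edge (2,10)–(2,1): clear
  midpoint (19,15/2) outside
  → clear
Obstacle 3 [(13,16) (24,15) (20,24)]:
  edge (13,16)–(24,15): clear
  edge (24,15)–(20,24): clear
  edge (20,24)–(13,16): clear
  midpoint (19,15/2) outside
  → clear
Obstacle 4 [(3,16) (10,19) (8,22) (3,20)]:
  edge (3,16)–(10,19): clear
  edge (10,19)–(8,22): clear
  edge (8,22)–(3,20): clear
  edge (3,20)–(3,16): clear
  midpoint (19,15/2) outside
  → clear

BLOCKED by obstacle 1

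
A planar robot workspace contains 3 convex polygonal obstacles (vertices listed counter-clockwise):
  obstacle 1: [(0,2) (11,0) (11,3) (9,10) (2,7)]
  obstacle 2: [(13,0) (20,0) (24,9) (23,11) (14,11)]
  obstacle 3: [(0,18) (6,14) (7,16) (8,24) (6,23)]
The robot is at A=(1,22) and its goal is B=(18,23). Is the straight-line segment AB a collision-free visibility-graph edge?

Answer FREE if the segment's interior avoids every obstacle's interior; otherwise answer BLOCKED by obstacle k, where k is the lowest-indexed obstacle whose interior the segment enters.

Obstacle 1 [(0,2) (11,0) (11,3) (9,10) (2,7)]:
  edge (0,2)–(11,0): clear
  edge (11,0)–(11,3): clear
  edge (11,3)–(9,10): clear
  edge (9,10)–(2,7): clear
  edge (2,7)–(0,2): clear
  midpoint (19/2,45/2) outside
  → clear
Obstacle 2 [(13,0) (20,0) (24,9) (23,11) (14,11)]:
  edge (13,0)–(20,0): clear
  edge (20,0)–(24,9): clear
  edge (24,9)–(23,11): clear
  edge (23,11)–(14,11): clear
  edge (14,11)–(13,0): clear
  midpoint (19/2,45/2) outside
  → clear
Obstacle 3 [(0,18) (6,14) (7,16) (8,24) (6,23)]:
  edge (0,18)–(6,14): clear
  edge (6,14)–(7,16): clear
  edge (7,16)–(8,24): crosses AB
  edge (8,24)–(6,23): clear
  edge (6,23)–(0,18): crosses AB
  → BLOCKED

BLOCKED by obstacle 3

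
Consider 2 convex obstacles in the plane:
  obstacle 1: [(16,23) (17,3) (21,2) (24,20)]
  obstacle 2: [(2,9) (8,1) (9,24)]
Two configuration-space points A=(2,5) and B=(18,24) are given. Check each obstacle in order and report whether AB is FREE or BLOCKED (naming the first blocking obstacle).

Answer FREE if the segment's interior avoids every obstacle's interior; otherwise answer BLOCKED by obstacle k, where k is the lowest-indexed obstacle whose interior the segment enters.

Obstacle 1 [(16,23) (17,3) (21,2) (24,20)]:
  edge (16,23)–(17,3): crosses AB
  edge (17,3)–(21,2): clear
  edge (21,2)–(24,20): clear
  edge (24,20)–(16,23): crosses AB
  → BLOCKED
Obstacle 2 [(2,9) (8,1) (9,24)]:
  edge (2,9)–(8,1): crosses AB
  edge (8,1)–(9,24): crosses AB
  edge (9,24)–(2,9): clear
  → BLOCKED

BLOCKED by obstacle 1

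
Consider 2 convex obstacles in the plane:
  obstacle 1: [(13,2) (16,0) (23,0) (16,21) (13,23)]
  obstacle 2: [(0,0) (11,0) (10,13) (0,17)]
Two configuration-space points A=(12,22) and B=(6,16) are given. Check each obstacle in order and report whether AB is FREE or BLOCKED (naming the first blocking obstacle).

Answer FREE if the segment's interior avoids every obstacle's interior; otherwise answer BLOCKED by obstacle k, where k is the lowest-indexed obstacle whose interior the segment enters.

Obstacle 1 [(13,2) (16,0) (23,0) (16,21) (13,23)]:
  edge (13,2)–(16,0): clear
  edge (16,0)–(23,0): clear
  edge (23,0)–(16,21): clear
  edge (16,21)–(13,23): clear
  edge (13,23)–(13,2): clear
  midpoint (9,19) outside
  → clear
Obstacle 2 [(0,0) (11,0) (10,13) (0,17)]:
  edge (0,0)–(11,0): clear
  edge (11,0)–(10,13): clear
  edge (10,13)–(0,17): clear
  edge (0,17)–(0,0): clear
  midpoint (9,19) outside
  → clear

FREE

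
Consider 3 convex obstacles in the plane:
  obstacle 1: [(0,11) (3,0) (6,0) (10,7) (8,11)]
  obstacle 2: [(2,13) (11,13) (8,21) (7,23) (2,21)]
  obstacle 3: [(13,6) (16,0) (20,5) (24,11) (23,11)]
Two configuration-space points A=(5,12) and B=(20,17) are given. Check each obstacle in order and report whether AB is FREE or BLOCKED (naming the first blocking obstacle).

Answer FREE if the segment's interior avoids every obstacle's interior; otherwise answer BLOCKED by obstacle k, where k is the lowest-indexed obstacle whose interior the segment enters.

BLOCKED by obstacle 2

Obstacle 1 [(0,11) (3,0) (6,0) (10,7) (8,11)]:
  edge (0,11)–(3,0): clear
  edge (3,0)–(6,0): clear
  edge (6,0)–(10,7): clear
  edge (10,7)–(8,11): clear
  edge (8,11)–(0,11): clear
  midpoint (25/2,29/2) outside
  → clear
Obstacle 2 [(2,13) (11,13) (8,21) (7,23) (2,21)]:
  edge (2,13)–(11,13): crosses AB
  edge (11,13)–(8,21): crosses AB
  edge (8,21)–(7,23): clear
  edge (7,23)–(2,21): clear
  edge (2,21)–(2,13): clear
  → BLOCKED
Obstacle 3 [(13,6) (16,0) (20,5) (24,11) (23,11)]:
  edge (13,6)–(16,0): clear
  edge (16,0)–(20,5): clear
  edge (20,5)–(24,11): clear
  edge (24,11)–(23,11): clear
  edge (23,11)–(13,6): clear
  midpoint (25/2,29/2) outside
  → clear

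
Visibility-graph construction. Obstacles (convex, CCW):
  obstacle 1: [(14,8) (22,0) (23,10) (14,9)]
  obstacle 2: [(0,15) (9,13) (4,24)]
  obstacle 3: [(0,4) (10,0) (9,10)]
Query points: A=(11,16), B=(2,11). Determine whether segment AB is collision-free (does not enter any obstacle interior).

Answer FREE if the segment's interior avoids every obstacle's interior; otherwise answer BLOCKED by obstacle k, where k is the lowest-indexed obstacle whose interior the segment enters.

Obstacle 1 [(14,8) (22,0) (23,10) (14,9)]:
  edge (14,8)–(22,0): clear
  edge (22,0)–(23,10): clear
  edge (23,10)–(14,9): clear
  edge (14,9)–(14,8): clear
  midpoint (13/2,27/2) outside
  → clear
Obstacle 2 [(0,15) (9,13) (4,24)]:
  edge (0,15)–(9,13): crosses AB
  edge (9,13)–(4,24): crosses AB
  edge (4,24)–(0,15): clear
  → BLOCKED
Obstacle 3 [(0,4) (10,0) (9,10)]:
  edge (0,4)–(10,0): clear
  edge (10,0)–(9,10): clear
  edge (9,10)–(0,4): clear
  midpoint (13/2,27/2) outside
  → clear

BLOCKED by obstacle 2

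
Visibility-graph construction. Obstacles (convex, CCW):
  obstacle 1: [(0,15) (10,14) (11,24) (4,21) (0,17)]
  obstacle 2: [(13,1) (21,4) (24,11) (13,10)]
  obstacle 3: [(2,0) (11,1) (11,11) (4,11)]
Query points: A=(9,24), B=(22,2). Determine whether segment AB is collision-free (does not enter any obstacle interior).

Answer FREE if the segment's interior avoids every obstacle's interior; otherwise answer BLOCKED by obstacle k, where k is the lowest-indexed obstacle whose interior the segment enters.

BLOCKED by obstacle 1

Obstacle 1 [(0,15) (10,14) (11,24) (4,21) (0,17)]:
  edge (0,15)–(10,14): clear
  edge (10,14)–(11,24): crosses AB
  edge (11,24)–(4,21): crosses AB
  edge (4,21)–(0,17): clear
  edge (0,17)–(0,15): clear
  → BLOCKED
Obstacle 2 [(13,1) (21,4) (24,11) (13,10)]:
  edge (13,1)–(21,4): crosses AB
  edge (21,4)–(24,11): clear
  edge (24,11)–(13,10): crosses AB
  edge (13,10)–(13,1): clear
  → BLOCKED
Obstacle 3 [(2,0) (11,1) (11,11) (4,11)]:
  edge (2,0)–(11,1): clear
  edge (11,1)–(11,11): clear
  edge (11,11)–(4,11): clear
  edge (4,11)–(2,0): clear
  midpoint (31/2,13) outside
  → clear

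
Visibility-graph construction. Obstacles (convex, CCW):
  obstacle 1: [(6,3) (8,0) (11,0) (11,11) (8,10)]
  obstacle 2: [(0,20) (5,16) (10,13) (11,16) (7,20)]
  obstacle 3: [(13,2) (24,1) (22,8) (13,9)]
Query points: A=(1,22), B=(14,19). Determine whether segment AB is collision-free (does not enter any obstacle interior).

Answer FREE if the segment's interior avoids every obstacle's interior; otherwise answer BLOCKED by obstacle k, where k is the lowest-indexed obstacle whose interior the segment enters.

FREE

Obstacle 1 [(6,3) (8,0) (11,0) (11,11) (8,10)]:
  edge (6,3)–(8,0): clear
  edge (8,0)–(11,0): clear
  edge (11,0)–(11,11): clear
  edge (11,11)–(8,10): clear
  edge (8,10)–(6,3): clear
  midpoint (15/2,41/2) outside
  → clear
Obstacle 2 [(0,20) (5,16) (10,13) (11,16) (7,20)]:
  edge (0,20)–(5,16): clear
  edge (5,16)–(10,13): clear
  edge (10,13)–(11,16): clear
  edge (11,16)–(7,20): clear
  edge (7,20)–(0,20): clear
  midpoint (15/2,41/2) outside
  → clear
Obstacle 3 [(13,2) (24,1) (22,8) (13,9)]:
  edge (13,2)–(24,1): clear
  edge (24,1)–(22,8): clear
  edge (22,8)–(13,9): clear
  edge (13,9)–(13,2): clear
  midpoint (15/2,41/2) outside
  → clear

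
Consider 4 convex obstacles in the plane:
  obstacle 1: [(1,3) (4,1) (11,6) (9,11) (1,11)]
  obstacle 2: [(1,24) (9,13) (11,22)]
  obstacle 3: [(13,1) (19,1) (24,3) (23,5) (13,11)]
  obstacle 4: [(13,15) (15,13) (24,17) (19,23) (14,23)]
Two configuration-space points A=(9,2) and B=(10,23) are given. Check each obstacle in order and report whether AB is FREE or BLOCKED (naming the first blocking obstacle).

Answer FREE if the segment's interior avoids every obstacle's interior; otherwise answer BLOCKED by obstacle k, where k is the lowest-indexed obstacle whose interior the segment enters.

Obstacle 1 [(1,3) (4,1) (11,6) (9,11) (1,11)]:
  edge (1,3)–(4,1): clear
  edge (4,1)–(11,6): crosses AB
  edge (11,6)–(9,11): crosses AB
  edge (9,11)–(1,11): clear
  edge (1,11)–(1,3): clear
  → BLOCKED
Obstacle 2 [(1,24) (9,13) (11,22)]:
  edge (1,24)–(9,13): clear
  edge (9,13)–(11,22): crosses AB
  edge (11,22)–(1,24): crosses AB
  → BLOCKED
Obstacle 3 [(13,1) (19,1) (24,3) (23,5) (13,11)]:
  edge (13,1)–(19,1): clear
  edge (19,1)–(24,3): clear
  edge (24,3)–(23,5): clear
  edge (23,5)–(13,11): clear
  edge (13,11)–(13,1): clear
  midpoint (19/2,25/2) outside
  → clear
Obstacle 4 [(13,15) (15,13) (24,17) (19,23) (14,23)]:
  edge (13,15)–(15,13): clear
  edge (15,13)–(24,17): clear
  edge (24,17)–(19,23): clear
  edge (19,23)–(14,23): clear
  edge (14,23)–(13,15): clear
  midpoint (19/2,25/2) outside
  → clear

BLOCKED by obstacle 1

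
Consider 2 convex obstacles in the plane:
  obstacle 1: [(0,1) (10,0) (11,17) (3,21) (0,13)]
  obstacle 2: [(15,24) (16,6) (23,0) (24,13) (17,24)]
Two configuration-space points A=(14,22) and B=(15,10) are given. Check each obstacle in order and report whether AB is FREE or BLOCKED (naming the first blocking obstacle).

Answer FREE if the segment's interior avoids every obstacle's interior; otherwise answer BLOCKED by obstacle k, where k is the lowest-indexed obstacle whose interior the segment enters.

FREE

Obstacle 1 [(0,1) (10,0) (11,17) (3,21) (0,13)]:
  edge (0,1)–(10,0): clear
  edge (10,0)–(11,17): clear
  edge (11,17)–(3,21): clear
  edge (3,21)–(0,13): clear
  edge (0,13)–(0,1): clear
  midpoint (29/2,16) outside
  → clear
Obstacle 2 [(15,24) (16,6) (23,0) (24,13) (17,24)]:
  edge (15,24)–(16,6): clear
  edge (16,6)–(23,0): clear
  edge (23,0)–(24,13): clear
  edge (24,13)–(17,24): clear
  edge (17,24)–(15,24): clear
  midpoint (29/2,16) outside
  → clear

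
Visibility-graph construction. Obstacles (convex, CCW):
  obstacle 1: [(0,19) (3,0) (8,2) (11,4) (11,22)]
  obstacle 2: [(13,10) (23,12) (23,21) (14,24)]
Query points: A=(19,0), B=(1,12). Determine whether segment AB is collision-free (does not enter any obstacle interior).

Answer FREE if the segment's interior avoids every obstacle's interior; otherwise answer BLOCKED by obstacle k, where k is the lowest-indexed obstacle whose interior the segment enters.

BLOCKED by obstacle 1

Obstacle 1 [(0,19) (3,0) (8,2) (11,4) (11,22)]:
  edge (0,19)–(3,0): crosses AB
  edge (3,0)–(8,2): clear
  edge (8,2)–(11,4): clear
  edge (11,4)–(11,22): crosses AB
  edge (11,22)–(0,19): clear
  → BLOCKED
Obstacle 2 [(13,10) (23,12) (23,21) (14,24)]:
  edge (13,10)–(23,12): clear
  edge (23,12)–(23,21): clear
  edge (23,21)–(14,24): clear
  edge (14,24)–(13,10): clear
  midpoint (10,6) outside
  → clear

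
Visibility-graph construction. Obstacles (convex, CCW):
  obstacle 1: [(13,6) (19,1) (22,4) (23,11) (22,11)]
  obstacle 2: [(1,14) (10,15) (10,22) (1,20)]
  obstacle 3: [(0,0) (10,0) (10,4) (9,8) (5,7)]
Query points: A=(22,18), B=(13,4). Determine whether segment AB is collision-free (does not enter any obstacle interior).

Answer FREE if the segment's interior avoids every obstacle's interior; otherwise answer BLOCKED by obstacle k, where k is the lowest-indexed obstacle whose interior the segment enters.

Obstacle 1 [(13,6) (19,1) (22,4) (23,11) (22,11)]:
  edge (13,6)–(19,1): crosses AB
  edge (19,1)–(22,4): clear
  edge (22,4)–(23,11): clear
  edge (23,11)–(22,11): clear
  edge (22,11)–(13,6): crosses AB
  → BLOCKED
Obstacle 2 [(1,14) (10,15) (10,22) (1,20)]:
  edge (1,14)–(10,15): clear
  edge (10,15)–(10,22): clear
  edge (10,22)–(1,20): clear
  edge (1,20)–(1,14): clear
  midpoint (35/2,11) outside
  → clear
Obstacle 3 [(0,0) (10,0) (10,4) (9,8) (5,7)]:
  edge (0,0)–(10,0): clear
  edge (10,0)–(10,4): clear
  edge (10,4)–(9,8): clear
  edge (9,8)–(5,7): clear
  edge (5,7)–(0,0): clear
  midpoint (35/2,11) outside
  → clear

BLOCKED by obstacle 1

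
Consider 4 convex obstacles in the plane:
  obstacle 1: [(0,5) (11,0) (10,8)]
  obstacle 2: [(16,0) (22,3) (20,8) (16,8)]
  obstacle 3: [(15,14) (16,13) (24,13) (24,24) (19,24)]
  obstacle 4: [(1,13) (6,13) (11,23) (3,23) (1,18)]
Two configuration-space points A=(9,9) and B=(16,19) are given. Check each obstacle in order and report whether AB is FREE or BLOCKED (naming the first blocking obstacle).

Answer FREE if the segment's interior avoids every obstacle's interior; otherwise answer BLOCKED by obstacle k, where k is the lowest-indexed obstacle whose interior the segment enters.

Obstacle 1 [(0,5) (11,0) (10,8)]:
  edge (0,5)–(11,0): clear
  edge (11,0)–(10,8): clear
  edge (10,8)–(0,5): clear
  midpoint (25/2,14) outside
  → clear
Obstacle 2 [(16,0) (22,3) (20,8) (16,8)]:
  edge (16,0)–(22,3): clear
  edge (22,3)–(20,8): clear
  edge (20,8)–(16,8): clear
  edge (16,8)–(16,0): clear
  midpoint (25/2,14) outside
  → clear
Obstacle 3 [(15,14) (16,13) (24,13) (24,24) (19,24)]:
  edge (15,14)–(16,13): clear
  edge (16,13)–(24,13): clear
  edge (24,13)–(24,24): clear
  edge (24,24)–(19,24): clear
  edge (19,24)–(15,14): clear
  midpoint (25/2,14) outside
  → clear
Obstacle 4 [(1,13) (6,13) (11,23) (3,23) (1,18)]:
  edge (1,13)–(6,13): clear
  edge (6,13)–(11,23): clear
  edge (11,23)–(3,23): clear
  edge (3,23)–(1,18): clear
  edge (1,18)–(1,13): clear
  midpoint (25/2,14) outside
  → clear

FREE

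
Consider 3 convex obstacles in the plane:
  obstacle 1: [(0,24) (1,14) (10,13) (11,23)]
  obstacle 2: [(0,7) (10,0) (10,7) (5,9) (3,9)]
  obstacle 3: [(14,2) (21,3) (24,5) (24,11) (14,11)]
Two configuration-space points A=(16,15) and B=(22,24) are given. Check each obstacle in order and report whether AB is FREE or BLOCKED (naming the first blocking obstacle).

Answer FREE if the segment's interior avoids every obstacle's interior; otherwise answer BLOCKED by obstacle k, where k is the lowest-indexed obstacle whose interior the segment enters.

Obstacle 1 [(0,24) (1,14) (10,13) (11,23)]:
  edge (0,24)–(1,14): clear
  edge (1,14)–(10,13): clear
  edge (10,13)–(11,23): clear
  edge (11,23)–(0,24): clear
  midpoint (19,39/2) outside
  → clear
Obstacle 2 [(0,7) (10,0) (10,7) (5,9) (3,9)]:
  edge (0,7)–(10,0): clear
  edge (10,0)–(10,7): clear
  edge (10,7)–(5,9): clear
  edge (5,9)–(3,9): clear
  edge (3,9)–(0,7): clear
  midpoint (19,39/2) outside
  → clear
Obstacle 3 [(14,2) (21,3) (24,5) (24,11) (14,11)]:
  edge (14,2)–(21,3): clear
  edge (21,3)–(24,5): clear
  edge (24,5)–(24,11): clear
  edge (24,11)–(14,11): clear
  edge (14,11)–(14,2): clear
  midpoint (19,39/2) outside
  → clear

FREE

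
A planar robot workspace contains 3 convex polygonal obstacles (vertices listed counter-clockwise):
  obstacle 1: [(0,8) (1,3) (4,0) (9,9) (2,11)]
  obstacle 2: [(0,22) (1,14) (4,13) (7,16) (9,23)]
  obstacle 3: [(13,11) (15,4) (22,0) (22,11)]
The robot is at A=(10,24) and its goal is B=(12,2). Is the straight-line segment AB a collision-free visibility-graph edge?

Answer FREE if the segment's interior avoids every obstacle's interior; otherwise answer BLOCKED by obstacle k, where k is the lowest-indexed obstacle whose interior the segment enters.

Obstacle 1 [(0,8) (1,3) (4,0) (9,9) (2,11)]:
  edge (0,8)–(1,3): clear
  edge (1,3)–(4,0): clear
  edge (4,0)–(9,9): clear
  edge (9,9)–(2,11): clear
  edge (2,11)–(0,8): clear
  midpoint (11,13) outside
  → clear
Obstacle 2 [(0,22) (1,14) (4,13) (7,16) (9,23)]:
  edge (0,22)–(1,14): clear
  edge (1,14)–(4,13): clear
  edge (4,13)–(7,16): clear
  edge (7,16)–(9,23): clear
  edge (9,23)–(0,22): clear
  midpoint (11,13) outside
  → clear
Obstacle 3 [(13,11) (15,4) (22,0) (22,11)]:
  edge (13,11)–(15,4): clear
  edge (15,4)–(22,0): clear
  edge (22,0)–(22,11): clear
  edge (22,11)–(13,11): clear
  midpoint (11,13) outside
  → clear

FREE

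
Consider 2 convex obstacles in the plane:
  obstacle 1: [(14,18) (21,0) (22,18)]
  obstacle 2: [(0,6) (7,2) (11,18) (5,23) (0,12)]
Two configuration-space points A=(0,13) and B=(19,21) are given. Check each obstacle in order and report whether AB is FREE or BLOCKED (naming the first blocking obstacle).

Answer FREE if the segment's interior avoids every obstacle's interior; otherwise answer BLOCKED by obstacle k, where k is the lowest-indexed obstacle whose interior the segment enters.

Obstacle 1 [(14,18) (21,0) (22,18)]:
  edge (14,18)–(21,0): clear
  edge (21,0)–(22,18): clear
  edge (22,18)–(14,18): clear
  midpoint (19/2,17) outside
  → clear
Obstacle 2 [(0,6) (7,2) (11,18) (5,23) (0,12)]:
  edge (0,6)–(7,2): clear
  edge (7,2)–(11,18): crosses AB
  edge (11,18)–(5,23): clear
  edge (5,23)–(0,12): crosses AB
  edge (0,12)–(0,6): clear
  → BLOCKED

BLOCKED by obstacle 2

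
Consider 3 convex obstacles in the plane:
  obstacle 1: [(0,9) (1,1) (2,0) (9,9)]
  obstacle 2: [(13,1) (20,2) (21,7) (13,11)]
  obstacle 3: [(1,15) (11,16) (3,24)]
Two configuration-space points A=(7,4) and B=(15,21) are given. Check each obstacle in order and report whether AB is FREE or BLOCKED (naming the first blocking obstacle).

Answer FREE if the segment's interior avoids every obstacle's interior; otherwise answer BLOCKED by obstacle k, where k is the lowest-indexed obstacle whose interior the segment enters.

Obstacle 1 [(0,9) (1,1) (2,0) (9,9)]:
  edge (0,9)–(1,1): clear
  edge (1,1)–(2,0): clear
  edge (2,0)–(9,9): clear
  edge (9,9)–(0,9): clear
  midpoint (11,25/2) outside
  → clear
Obstacle 2 [(13,1) (20,2) (21,7) (13,11)]:
  edge (13,1)–(20,2): clear
  edge (20,2)–(21,7): clear
  edge (21,7)–(13,11): clear
  edge (13,11)–(13,1): clear
  midpoint (11,25/2) outside
  → clear
Obstacle 3 [(1,15) (11,16) (3,24)]:
  edge (1,15)–(11,16): clear
  edge (11,16)–(3,24): clear
  edge (3,24)–(1,15): clear
  midpoint (11,25/2) outside
  → clear

FREE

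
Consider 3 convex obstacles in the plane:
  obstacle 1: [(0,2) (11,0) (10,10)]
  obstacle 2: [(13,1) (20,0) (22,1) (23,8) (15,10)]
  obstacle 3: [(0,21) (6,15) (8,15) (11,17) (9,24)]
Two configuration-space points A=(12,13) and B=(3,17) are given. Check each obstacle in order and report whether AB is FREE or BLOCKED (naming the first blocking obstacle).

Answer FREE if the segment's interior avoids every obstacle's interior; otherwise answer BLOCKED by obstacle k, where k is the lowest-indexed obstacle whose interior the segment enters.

BLOCKED by obstacle 3

Obstacle 1 [(0,2) (11,0) (10,10)]:
  edge (0,2)–(11,0): clear
  edge (11,0)–(10,10): clear
  edge (10,10)–(0,2): clear
  midpoint (15/2,15) outside
  → clear
Obstacle 2 [(13,1) (20,0) (22,1) (23,8) (15,10)]:
  edge (13,1)–(20,0): clear
  edge (20,0)–(22,1): clear
  edge (22,1)–(23,8): clear
  edge (23,8)–(15,10): clear
  edge (15,10)–(13,1): clear
  midpoint (15/2,15) outside
  → clear
Obstacle 3 [(0,21) (6,15) (8,15) (11,17) (9,24)]:
  edge (0,21)–(6,15): crosses AB
  edge (6,15)–(8,15): crosses AB
  edge (8,15)–(11,17): clear
  edge (11,17)–(9,24): clear
  edge (9,24)–(0,21): clear
  → BLOCKED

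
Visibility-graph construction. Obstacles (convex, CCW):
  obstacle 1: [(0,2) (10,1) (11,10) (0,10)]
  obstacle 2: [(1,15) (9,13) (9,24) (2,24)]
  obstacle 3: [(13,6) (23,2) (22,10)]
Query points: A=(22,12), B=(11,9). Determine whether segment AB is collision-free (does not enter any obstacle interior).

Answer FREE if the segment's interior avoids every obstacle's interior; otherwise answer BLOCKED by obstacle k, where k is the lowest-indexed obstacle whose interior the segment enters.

Obstacle 1 [(0,2) (10,1) (11,10) (0,10)]:
  edge (0,2)–(10,1): clear
  edge (10,1)–(11,10): clear
  edge (11,10)–(0,10): clear
  edge (0,10)–(0,2): clear
  midpoint (33/2,21/2) outside
  → clear
Obstacle 2 [(1,15) (9,13) (9,24) (2,24)]:
  edge (1,15)–(9,13): clear
  edge (9,13)–(9,24): clear
  edge (9,24)–(2,24): clear
  edge (2,24)–(1,15): clear
  midpoint (33/2,21/2) outside
  → clear
Obstacle 3 [(13,6) (23,2) (22,10)]:
  edge (13,6)–(23,2): clear
  edge (23,2)–(22,10): clear
  edge (22,10)–(13,6): clear
  midpoint (33/2,21/2) outside
  → clear

FREE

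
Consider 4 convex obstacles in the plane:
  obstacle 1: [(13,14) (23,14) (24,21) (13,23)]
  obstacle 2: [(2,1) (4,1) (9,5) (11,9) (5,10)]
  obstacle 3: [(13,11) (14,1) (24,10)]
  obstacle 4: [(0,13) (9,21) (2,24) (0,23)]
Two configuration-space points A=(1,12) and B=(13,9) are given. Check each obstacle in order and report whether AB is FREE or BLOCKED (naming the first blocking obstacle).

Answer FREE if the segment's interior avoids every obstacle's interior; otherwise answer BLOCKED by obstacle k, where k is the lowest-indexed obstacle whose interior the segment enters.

Obstacle 1 [(13,14) (23,14) (24,21) (13,23)]:
  edge (13,14)–(23,14): clear
  edge (23,14)–(24,21): clear
  edge (24,21)–(13,23): clear
  edge (13,23)–(13,14): clear
  midpoint (7,21/2) outside
  → clear
Obstacle 2 [(2,1) (4,1) (9,5) (11,9) (5,10)]:
  edge (2,1)–(4,1): clear
  edge (4,1)–(9,5): clear
  edge (9,5)–(11,9): clear
  edge (11,9)–(5,10): clear
  edge (5,10)–(2,1): clear
  midpoint (7,21/2) outside
  → clear
Obstacle 3 [(13,11) (14,1) (24,10)]:
  edge (13,11)–(14,1): clear
  edge (14,1)–(24,10): clear
  edge (24,10)–(13,11): clear
  midpoint (7,21/2) outside
  → clear
Obstacle 4 [(0,13) (9,21) (2,24) (0,23)]:
  edge (0,13)–(9,21): clear
  edge (9,21)–(2,24): clear
  edge (2,24)–(0,23): clear
  edge (0,23)–(0,13): clear
  midpoint (7,21/2) outside
  → clear

FREE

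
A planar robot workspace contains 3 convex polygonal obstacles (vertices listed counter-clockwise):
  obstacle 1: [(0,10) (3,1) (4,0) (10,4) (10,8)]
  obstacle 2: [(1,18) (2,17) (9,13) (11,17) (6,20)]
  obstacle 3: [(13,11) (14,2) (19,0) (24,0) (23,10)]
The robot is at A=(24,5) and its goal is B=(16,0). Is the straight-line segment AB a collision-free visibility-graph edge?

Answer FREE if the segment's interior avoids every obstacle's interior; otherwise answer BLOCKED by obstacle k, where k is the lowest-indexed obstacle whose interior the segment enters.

BLOCKED by obstacle 3

Obstacle 1 [(0,10) (3,1) (4,0) (10,4) (10,8)]:
  edge (0,10)–(3,1): clear
  edge (3,1)–(4,0): clear
  edge (4,0)–(10,4): clear
  edge (10,4)–(10,8): clear
  edge (10,8)–(0,10): clear
  midpoint (20,5/2) outside
  → clear
Obstacle 2 [(1,18) (2,17) (9,13) (11,17) (6,20)]:
  edge (1,18)–(2,17): clear
  edge (2,17)–(9,13): clear
  edge (9,13)–(11,17): clear
  edge (11,17)–(6,20): clear
  edge (6,20)–(1,18): clear
  midpoint (20,5/2) outside
  → clear
Obstacle 3 [(13,11) (14,2) (19,0) (24,0) (23,10)]:
  edge (13,11)–(14,2): clear
  edge (14,2)–(19,0): crosses AB
  edge (19,0)–(24,0): clear
  edge (24,0)–(23,10): crosses AB
  edge (23,10)–(13,11): clear
  → BLOCKED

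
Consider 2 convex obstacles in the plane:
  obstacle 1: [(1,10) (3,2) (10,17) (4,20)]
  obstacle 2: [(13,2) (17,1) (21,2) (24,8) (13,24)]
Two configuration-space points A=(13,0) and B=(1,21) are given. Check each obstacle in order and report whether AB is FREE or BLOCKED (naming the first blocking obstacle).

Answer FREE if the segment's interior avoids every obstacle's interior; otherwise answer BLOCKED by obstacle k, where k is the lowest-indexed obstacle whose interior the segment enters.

BLOCKED by obstacle 1

Obstacle 1 [(1,10) (3,2) (10,17) (4,20)]:
  edge (1,10)–(3,2): clear
  edge (3,2)–(10,17): crosses AB
  edge (10,17)–(4,20): clear
  edge (4,20)–(1,10): crosses AB
  → BLOCKED
Obstacle 2 [(13,2) (17,1) (21,2) (24,8) (13,24)]:
  edge (13,2)–(17,1): clear
  edge (17,1)–(21,2): clear
  edge (21,2)–(24,8): clear
  edge (24,8)–(13,24): clear
  edge (13,24)–(13,2): clear
  midpoint (7,21/2) outside
  → clear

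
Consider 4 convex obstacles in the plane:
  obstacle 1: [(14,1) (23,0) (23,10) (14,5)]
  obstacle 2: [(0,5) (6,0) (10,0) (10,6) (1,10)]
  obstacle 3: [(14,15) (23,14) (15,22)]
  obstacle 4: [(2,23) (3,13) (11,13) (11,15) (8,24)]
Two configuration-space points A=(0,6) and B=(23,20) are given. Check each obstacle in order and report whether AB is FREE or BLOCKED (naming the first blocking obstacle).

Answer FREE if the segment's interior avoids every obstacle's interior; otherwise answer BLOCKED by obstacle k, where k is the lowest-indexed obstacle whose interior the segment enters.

BLOCKED by obstacle 2

Obstacle 1 [(14,1) (23,0) (23,10) (14,5)]:
  edge (14,1)–(23,0): clear
  edge (23,0)–(23,10): clear
  edge (23,10)–(14,5): clear
  edge (14,5)–(14,1): clear
  midpoint (23/2,13) outside
  → clear
Obstacle 2 [(0,5) (6,0) (10,0) (10,6) (1,10)]:
  edge (0,5)–(6,0): clear
  edge (6,0)–(10,0): clear
  edge (10,0)–(10,6): clear
  edge (10,6)–(1,10): crosses AB
  edge (1,10)–(0,5): crosses AB
  → BLOCKED
Obstacle 3 [(14,15) (23,14) (15,22)]:
  edge (14,15)–(23,14): crosses AB
  edge (23,14)–(15,22): crosses AB
  edge (15,22)–(14,15): clear
  → BLOCKED
Obstacle 4 [(2,23) (3,13) (11,13) (11,15) (8,24)]:
  edge (2,23)–(3,13): clear
  edge (3,13)–(11,13): clear
  edge (11,13)–(11,15): clear
  edge (11,15)–(8,24): clear
  edge (8,24)–(2,23): clear
  midpoint (23/2,13) outside
  → clear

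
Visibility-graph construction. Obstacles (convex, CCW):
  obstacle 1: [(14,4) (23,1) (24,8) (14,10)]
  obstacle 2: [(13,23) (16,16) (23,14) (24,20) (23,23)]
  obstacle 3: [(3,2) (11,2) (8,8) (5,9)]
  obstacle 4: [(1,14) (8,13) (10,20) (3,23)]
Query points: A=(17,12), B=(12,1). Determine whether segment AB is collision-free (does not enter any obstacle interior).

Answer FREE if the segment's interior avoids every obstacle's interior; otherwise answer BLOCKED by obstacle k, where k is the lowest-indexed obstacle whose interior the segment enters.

BLOCKED by obstacle 1

Obstacle 1 [(14,4) (23,1) (24,8) (14,10)]:
  edge (14,4)–(23,1): clear
  edge (23,1)–(24,8): clear
  edge (24,8)–(14,10): crosses AB
  edge (14,10)–(14,4): crosses AB
  → BLOCKED
Obstacle 2 [(13,23) (16,16) (23,14) (24,20) (23,23)]:
  edge (13,23)–(16,16): clear
  edge (16,16)–(23,14): clear
  edge (23,14)–(24,20): clear
  edge (24,20)–(23,23): clear
  edge (23,23)–(13,23): clear
  midpoint (29/2,13/2) outside
  → clear
Obstacle 3 [(3,2) (11,2) (8,8) (5,9)]:
  edge (3,2)–(11,2): clear
  edge (11,2)–(8,8): clear
  edge (8,8)–(5,9): clear
  edge (5,9)–(3,2): clear
  midpoint (29/2,13/2) outside
  → clear
Obstacle 4 [(1,14) (8,13) (10,20) (3,23)]:
  edge (1,14)–(8,13): clear
  edge (8,13)–(10,20): clear
  edge (10,20)–(3,23): clear
  edge (3,23)–(1,14): clear
  midpoint (29/2,13/2) outside
  → clear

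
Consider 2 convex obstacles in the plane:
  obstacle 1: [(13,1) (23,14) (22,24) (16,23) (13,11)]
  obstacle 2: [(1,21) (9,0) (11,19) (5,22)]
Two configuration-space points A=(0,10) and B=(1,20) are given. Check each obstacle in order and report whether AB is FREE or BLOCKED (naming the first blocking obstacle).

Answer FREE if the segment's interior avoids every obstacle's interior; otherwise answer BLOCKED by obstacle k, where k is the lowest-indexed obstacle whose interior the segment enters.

Obstacle 1 [(13,1) (23,14) (22,24) (16,23) (13,11)]:
  edge (13,1)–(23,14): clear
  edge (23,14)–(22,24): clear
  edge (22,24)–(16,23): clear
  edge (16,23)–(13,11): clear
  edge (13,11)–(13,1): clear
  midpoint (1/2,15) outside
  → clear
Obstacle 2 [(1,21) (9,0) (11,19) (5,22)]:
  edge (1,21)–(9,0): clear
  edge (9,0)–(11,19): clear
  edge (11,19)–(5,22): clear
  edge (5,22)–(1,21): clear
  midpoint (1/2,15) outside
  → clear

FREE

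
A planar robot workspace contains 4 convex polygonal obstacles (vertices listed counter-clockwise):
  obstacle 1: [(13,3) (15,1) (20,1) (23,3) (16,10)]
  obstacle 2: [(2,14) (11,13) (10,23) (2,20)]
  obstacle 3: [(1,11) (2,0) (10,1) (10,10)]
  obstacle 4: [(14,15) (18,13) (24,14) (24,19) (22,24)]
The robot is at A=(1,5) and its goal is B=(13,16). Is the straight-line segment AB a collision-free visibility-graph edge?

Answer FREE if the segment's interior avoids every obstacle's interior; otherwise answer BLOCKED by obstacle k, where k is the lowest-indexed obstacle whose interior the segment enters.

BLOCKED by obstacle 2

Obstacle 1 [(13,3) (15,1) (20,1) (23,3) (16,10)]:
  edge (13,3)–(15,1): clear
  edge (15,1)–(20,1): clear
  edge (20,1)–(23,3): clear
  edge (23,3)–(16,10): clear
  edge (16,10)–(13,3): clear
  midpoint (7,21/2) outside
  → clear
Obstacle 2 [(2,14) (11,13) (10,23) (2,20)]:
  edge (2,14)–(11,13): crosses AB
  edge (11,13)–(10,23): crosses AB
  edge (10,23)–(2,20): clear
  edge (2,20)–(2,14): clear
  → BLOCKED
Obstacle 3 [(1,11) (2,0) (10,1) (10,10)]:
  edge (1,11)–(2,0): crosses AB
  edge (2,0)–(10,1): clear
  edge (10,1)–(10,10): clear
  edge (10,10)–(1,11): crosses AB
  → BLOCKED
Obstacle 4 [(14,15) (18,13) (24,14) (24,19) (22,24)]:
  edge (14,15)–(18,13): clear
  edge (18,13)–(24,14): clear
  edge (24,14)–(24,19): clear
  edge (24,19)–(22,24): clear
  edge (22,24)–(14,15): clear
  midpoint (7,21/2) outside
  → clear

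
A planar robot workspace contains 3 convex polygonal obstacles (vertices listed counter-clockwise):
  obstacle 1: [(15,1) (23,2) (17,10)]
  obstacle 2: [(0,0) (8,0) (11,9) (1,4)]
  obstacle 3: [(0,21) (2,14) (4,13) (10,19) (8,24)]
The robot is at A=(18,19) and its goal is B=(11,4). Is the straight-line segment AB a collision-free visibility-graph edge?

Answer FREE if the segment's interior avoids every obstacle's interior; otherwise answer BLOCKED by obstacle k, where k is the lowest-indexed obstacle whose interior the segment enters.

Obstacle 1 [(15,1) (23,2) (17,10)]:
  edge (15,1)–(23,2): clear
  edge (23,2)–(17,10): clear
  edge (17,10)–(15,1): clear
  midpoint (29/2,23/2) outside
  → clear
Obstacle 2 [(0,0) (8,0) (11,9) (1,4)]:
  edge (0,0)–(8,0): clear
  edge (8,0)–(11,9): clear
  edge (11,9)–(1,4): clear
  edge (1,4)–(0,0): clear
  midpoint (29/2,23/2) outside
  → clear
Obstacle 3 [(0,21) (2,14) (4,13) (10,19) (8,24)]:
  edge (0,21)–(2,14): clear
  edge (2,14)–(4,13): clear
  edge (4,13)–(10,19): clear
  edge (10,19)–(8,24): clear
  edge (8,24)–(0,21): clear
  midpoint (29/2,23/2) outside
  → clear

FREE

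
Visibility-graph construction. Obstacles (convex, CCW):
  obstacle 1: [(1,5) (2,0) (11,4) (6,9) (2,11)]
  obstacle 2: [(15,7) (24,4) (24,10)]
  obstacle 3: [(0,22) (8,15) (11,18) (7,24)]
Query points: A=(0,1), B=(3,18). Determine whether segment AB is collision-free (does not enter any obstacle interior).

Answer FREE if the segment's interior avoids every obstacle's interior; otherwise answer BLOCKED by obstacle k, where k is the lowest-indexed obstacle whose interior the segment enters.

FREE

Obstacle 1 [(1,5) (2,0) (11,4) (6,9) (2,11)]:
  edge (1,5)–(2,0): clear
  edge (2,0)–(11,4): clear
  edge (11,4)–(6,9): clear
  edge (6,9)–(2,11): clear
  edge (2,11)–(1,5): clear
  midpoint (3/2,19/2) outside
  → clear
Obstacle 2 [(15,7) (24,4) (24,10)]:
  edge (15,7)–(24,4): clear
  edge (24,4)–(24,10): clear
  edge (24,10)–(15,7): clear
  midpoint (3/2,19/2) outside
  → clear
Obstacle 3 [(0,22) (8,15) (11,18) (7,24)]:
  edge (0,22)–(8,15): clear
  edge (8,15)–(11,18): clear
  edge (11,18)–(7,24): clear
  edge (7,24)–(0,22): clear
  midpoint (3/2,19/2) outside
  → clear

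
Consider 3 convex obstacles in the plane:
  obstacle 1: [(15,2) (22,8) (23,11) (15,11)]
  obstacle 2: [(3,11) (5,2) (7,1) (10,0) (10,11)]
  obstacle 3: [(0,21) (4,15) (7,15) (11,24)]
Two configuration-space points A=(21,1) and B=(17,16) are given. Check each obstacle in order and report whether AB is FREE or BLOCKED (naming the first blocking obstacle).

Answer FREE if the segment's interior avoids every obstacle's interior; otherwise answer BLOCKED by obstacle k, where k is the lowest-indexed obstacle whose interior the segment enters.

BLOCKED by obstacle 1

Obstacle 1 [(15,2) (22,8) (23,11) (15,11)]:
  edge (15,2)–(22,8): crosses AB
  edge (22,8)–(23,11): clear
  edge (23,11)–(15,11): crosses AB
  edge (15,11)–(15,2): clear
  → BLOCKED
Obstacle 2 [(3,11) (5,2) (7,1) (10,0) (10,11)]:
  edge (3,11)–(5,2): clear
  edge (5,2)–(7,1): clear
  edge (7,1)–(10,0): clear
  edge (10,0)–(10,11): clear
  edge (10,11)–(3,11): clear
  midpoint (19,17/2) outside
  → clear
Obstacle 3 [(0,21) (4,15) (7,15) (11,24)]:
  edge (0,21)–(4,15): clear
  edge (4,15)–(7,15): clear
  edge (7,15)–(11,24): clear
  edge (11,24)–(0,21): clear
  midpoint (19,17/2) outside
  → clear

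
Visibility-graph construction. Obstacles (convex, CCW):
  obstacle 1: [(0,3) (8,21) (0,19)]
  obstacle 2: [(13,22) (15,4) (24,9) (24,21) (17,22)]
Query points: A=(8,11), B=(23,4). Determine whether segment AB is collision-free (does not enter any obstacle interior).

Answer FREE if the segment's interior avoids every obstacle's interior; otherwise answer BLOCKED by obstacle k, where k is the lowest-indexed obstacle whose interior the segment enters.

Obstacle 1 [(0,3) (8,21) (0,19)]:
  edge (0,3)–(8,21): clear
  edge (8,21)–(0,19): clear
  edge (0,19)–(0,3): clear
  midpoint (31/2,15/2) outside
  → clear
Obstacle 2 [(13,22) (15,4) (24,9) (24,21) (17,22)]:
  edge (13,22)–(15,4): crosses AB
  edge (15,4)–(24,9): crosses AB
  edge (24,9)–(24,21): clear
  edge (24,21)–(17,22): clear
  edge (17,22)–(13,22): clear
  → BLOCKED

BLOCKED by obstacle 2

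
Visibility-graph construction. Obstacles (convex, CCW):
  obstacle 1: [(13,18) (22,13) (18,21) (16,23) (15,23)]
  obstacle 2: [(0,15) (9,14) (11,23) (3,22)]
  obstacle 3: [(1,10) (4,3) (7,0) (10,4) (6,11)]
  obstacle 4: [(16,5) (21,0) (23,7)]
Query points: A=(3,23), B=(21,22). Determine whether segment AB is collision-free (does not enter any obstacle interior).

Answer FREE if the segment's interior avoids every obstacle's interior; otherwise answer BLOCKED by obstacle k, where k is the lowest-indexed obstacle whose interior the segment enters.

BLOCKED by obstacle 1

Obstacle 1 [(13,18) (22,13) (18,21) (16,23) (15,23)]:
  edge (13,18)–(22,13): clear
  edge (22,13)–(18,21): clear
  edge (18,21)–(16,23): crosses AB
  edge (16,23)–(15,23): clear
  edge (15,23)–(13,18): crosses AB
  → BLOCKED
Obstacle 2 [(0,15) (9,14) (11,23) (3,22)]:
  edge (0,15)–(9,14): clear
  edge (9,14)–(11,23): crosses AB
  edge (11,23)–(3,22): crosses AB
  edge (3,22)–(0,15): clear
  → BLOCKED
Obstacle 3 [(1,10) (4,3) (7,0) (10,4) (6,11)]:
  edge (1,10)–(4,3): clear
  edge (4,3)–(7,0): clear
  edge (7,0)–(10,4): clear
  edge (10,4)–(6,11): clear
  edge (6,11)–(1,10): clear
  midpoint (12,45/2) outside
  → clear
Obstacle 4 [(16,5) (21,0) (23,7)]:
  edge (16,5)–(21,0): clear
  edge (21,0)–(23,7): clear
  edge (23,7)–(16,5): clear
  midpoint (12,45/2) outside
  → clear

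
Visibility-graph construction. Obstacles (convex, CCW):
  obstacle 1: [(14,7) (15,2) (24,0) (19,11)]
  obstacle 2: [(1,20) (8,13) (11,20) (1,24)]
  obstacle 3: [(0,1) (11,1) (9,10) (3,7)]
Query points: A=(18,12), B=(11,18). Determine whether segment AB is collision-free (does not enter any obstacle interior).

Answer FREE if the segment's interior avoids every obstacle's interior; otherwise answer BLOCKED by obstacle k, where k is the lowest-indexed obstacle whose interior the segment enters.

FREE

Obstacle 1 [(14,7) (15,2) (24,0) (19,11)]:
  edge (14,7)–(15,2): clear
  edge (15,2)–(24,0): clear
  edge (24,0)–(19,11): clear
  edge (19,11)–(14,7): clear
  midpoint (29/2,15) outside
  → clear
Obstacle 2 [(1,20) (8,13) (11,20) (1,24)]:
  edge (1,20)–(8,13): clear
  edge (8,13)–(11,20): clear
  edge (11,20)–(1,24): clear
  edge (1,24)–(1,20): clear
  midpoint (29/2,15) outside
  → clear
Obstacle 3 [(0,1) (11,1) (9,10) (3,7)]:
  edge (0,1)–(11,1): clear
  edge (11,1)–(9,10): clear
  edge (9,10)–(3,7): clear
  edge (3,7)–(0,1): clear
  midpoint (29/2,15) outside
  → clear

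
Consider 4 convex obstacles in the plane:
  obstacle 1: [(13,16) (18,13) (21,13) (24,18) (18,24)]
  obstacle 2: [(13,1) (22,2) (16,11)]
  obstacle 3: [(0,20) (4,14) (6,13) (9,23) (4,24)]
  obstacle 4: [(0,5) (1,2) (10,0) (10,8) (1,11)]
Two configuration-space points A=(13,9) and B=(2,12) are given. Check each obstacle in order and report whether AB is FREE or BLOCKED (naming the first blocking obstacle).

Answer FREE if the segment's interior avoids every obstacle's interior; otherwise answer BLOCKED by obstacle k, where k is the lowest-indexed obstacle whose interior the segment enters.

Obstacle 1 [(13,16) (18,13) (21,13) (24,18) (18,24)]:
  edge (13,16)–(18,13): clear
  edge (18,13)–(21,13): clear
  edge (21,13)–(24,18): clear
  edge (24,18)–(18,24): clear
  edge (18,24)–(13,16): clear
  midpoint (15/2,21/2) outside
  → clear
Obstacle 2 [(13,1) (22,2) (16,11)]:
  edge (13,1)–(22,2): clear
  edge (22,2)–(16,11): clear
  edge (16,11)–(13,1): clear
  midpoint (15/2,21/2) outside
  → clear
Obstacle 3 [(0,20) (4,14) (6,13) (9,23) (4,24)]:
  edge (0,20)–(4,14): clear
  edge (4,14)–(6,13): clear
  edge (6,13)–(9,23): clear
  edge (9,23)–(4,24): clear
  edge (4,24)–(0,20): clear
  midpoint (15/2,21/2) outside
  → clear
Obstacle 4 [(0,5) (1,2) (10,0) (10,8) (1,11)]:
  edge (0,5)–(1,2): clear
  edge (1,2)–(10,0): clear
  edge (10,0)–(10,8): clear
  edge (10,8)–(1,11): clear
  edge (1,11)–(0,5): clear
  midpoint (15/2,21/2) outside
  → clear

FREE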